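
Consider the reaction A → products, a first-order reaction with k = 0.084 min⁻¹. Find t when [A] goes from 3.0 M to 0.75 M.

16.5 min

Step 1: For first-order: t = ln([A]₀/[A])/k
Step 2: t = ln(3.0/0.75)/0.084
Step 3: t = ln(4)/0.084
Step 4: t = 1.386/0.084 = 16.5 min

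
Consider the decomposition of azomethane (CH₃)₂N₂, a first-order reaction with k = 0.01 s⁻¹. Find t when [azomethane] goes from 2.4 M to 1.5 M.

47 s

Step 1: For first-order: t = ln([azomethane]₀/[azomethane])/k
Step 2: t = ln(2.4/1.5)/0.01
Step 3: t = ln(1.6)/0.01
Step 4: t = 0.47/0.01 = 47 s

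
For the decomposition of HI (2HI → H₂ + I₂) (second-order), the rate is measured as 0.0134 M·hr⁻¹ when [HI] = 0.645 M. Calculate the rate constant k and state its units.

0.03221 M⁻¹·hr⁻¹

Step 1: rate = k[HI]^2, so k = rate / [HI]^2.
Step 2: k = 0.0134 / (0.645)^2 = 0.0134 / 0.416.
Step 3: k = 0.03221 M⁻¹·hr⁻¹.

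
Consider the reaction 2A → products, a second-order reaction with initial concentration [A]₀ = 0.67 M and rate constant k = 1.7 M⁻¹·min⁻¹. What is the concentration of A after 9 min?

0.05955 M

Step 1: For a second-order reaction: 1/[A] = 1/[A]₀ + kt
Step 2: 1/[A] = 1/0.67 + 1.7 × 9
Step 3: 1/[A] = 1.493 + 15.3 = 16.79
Step 4: [A] = 1/16.79 = 0.05955 M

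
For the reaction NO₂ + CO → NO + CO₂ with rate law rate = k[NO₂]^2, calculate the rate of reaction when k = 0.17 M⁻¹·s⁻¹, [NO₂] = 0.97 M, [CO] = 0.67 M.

0.16 M/s

Step 1: The rate law is rate = k[NO₂]^2
Step 2: Note that the rate does not depend on [CO] (zero order in CO).
Step 3: rate = 0.17 × (0.97)^2 = 0.159953 M/s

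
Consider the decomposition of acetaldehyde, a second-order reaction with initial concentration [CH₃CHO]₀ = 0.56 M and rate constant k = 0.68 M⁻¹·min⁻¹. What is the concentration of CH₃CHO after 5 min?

0.1928 M

Step 1: For a second-order reaction: 1/[CH₃CHO] = 1/[CH₃CHO]₀ + kt
Step 2: 1/[CH₃CHO] = 1/0.56 + 0.68 × 5
Step 3: 1/[CH₃CHO] = 1.786 + 3.4 = 5.186
Step 4: [CH₃CHO] = 1/5.186 = 0.1928 M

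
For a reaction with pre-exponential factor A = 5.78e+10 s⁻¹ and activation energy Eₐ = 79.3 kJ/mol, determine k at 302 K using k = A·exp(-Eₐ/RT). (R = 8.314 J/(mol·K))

1.11e-03 s⁻¹

Step 1: Use the Arrhenius equation: k = A × exp(-Eₐ/RT)
Step 2: Convert Eₐ to J/mol: 79.3 kJ/mol = 79300 J/mol
Step 3: Calculate the exponent: -Eₐ/(RT) = -79300/(8.314 × 302) = -31.58321
Step 4: k = 5.78e+10 × exp(-31.58321)
Step 5: k = 5.78e+10 × 1.92126e-14 = 1.1105e-03 s⁻¹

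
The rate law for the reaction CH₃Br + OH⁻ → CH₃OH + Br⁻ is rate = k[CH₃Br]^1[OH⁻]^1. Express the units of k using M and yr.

M⁻¹·yr⁻¹

Step 1: Overall order = 1 + 1 = 2.
Step 2: rate has units M·yr⁻¹; [CH₃Br]^1[OH⁻]^1 has units M^2.
Step 3: k = rate/([CH₃Br]^1[OH⁻]^1), so units of k = M^(1-2)·yr⁻¹ = M⁻¹·yr⁻¹.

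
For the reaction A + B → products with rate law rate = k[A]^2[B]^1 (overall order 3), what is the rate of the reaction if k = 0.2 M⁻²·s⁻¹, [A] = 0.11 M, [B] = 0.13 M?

0.0003146 M/s

Step 1: The rate law is rate = k[A]^2[B]^1, overall order = 2+1 = 3
Step 2: Substitute values: rate = 0.2 × (0.11)^2 × (0.13)^1
Step 3: rate = 0.2 × 0.0121 × 0.13 = 0.0003146 M/s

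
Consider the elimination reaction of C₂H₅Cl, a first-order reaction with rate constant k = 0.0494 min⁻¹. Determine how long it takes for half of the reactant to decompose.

14.03 min

Step 1: For a first-order reaction, t₁/₂ = ln(2)/k
Step 2: t₁/₂ = ln(2)/0.0494
Step 3: t₁/₂ = 0.6931/0.0494 = 14.03 min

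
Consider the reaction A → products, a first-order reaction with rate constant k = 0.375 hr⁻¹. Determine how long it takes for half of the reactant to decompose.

1.848 hr

Step 1: For a first-order reaction, t₁/₂ = ln(2)/k
Step 2: t₁/₂ = ln(2)/0.375
Step 3: t₁/₂ = 0.6931/0.375 = 1.848 hr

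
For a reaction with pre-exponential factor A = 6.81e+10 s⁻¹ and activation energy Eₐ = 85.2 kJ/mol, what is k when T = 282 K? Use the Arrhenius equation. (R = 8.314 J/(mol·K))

1.12e-05 s⁻¹

Step 1: Use the Arrhenius equation: k = A × exp(-Eₐ/RT)
Step 2: Convert Eₐ to J/mol: 85.2 kJ/mol = 85200 J/mol
Step 3: Calculate the exponent: -Eₐ/(RT) = -85200/(8.314 × 282) = -36.33963
Step 4: k = 6.81e+10 × exp(-36.33963)
Step 5: k = 6.81e+10 × 1.65158e-16 = 1.1247e-05 s⁻¹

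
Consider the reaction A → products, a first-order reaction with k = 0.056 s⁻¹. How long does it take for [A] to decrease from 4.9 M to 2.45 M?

12.38 s

Step 1: For first-order: t = ln([A]₀/[A])/k
Step 2: t = ln(4.9/2.45)/0.056
Step 3: t = ln(2)/0.056
Step 4: t = 0.6931/0.056 = 12.38 s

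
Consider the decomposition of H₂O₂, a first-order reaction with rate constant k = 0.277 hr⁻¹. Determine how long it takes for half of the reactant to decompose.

2.502 hr

Step 1: For a first-order reaction, t₁/₂ = ln(2)/k
Step 2: t₁/₂ = ln(2)/0.277
Step 3: t₁/₂ = 0.6931/0.277 = 2.502 hr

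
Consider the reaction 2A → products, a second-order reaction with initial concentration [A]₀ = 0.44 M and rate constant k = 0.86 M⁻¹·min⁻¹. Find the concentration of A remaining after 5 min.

0.1521 M

Step 1: For a second-order reaction: 1/[A] = 1/[A]₀ + kt
Step 2: 1/[A] = 1/0.44 + 0.86 × 5
Step 3: 1/[A] = 2.273 + 4.3 = 6.573
Step 4: [A] = 1/6.573 = 0.1521 M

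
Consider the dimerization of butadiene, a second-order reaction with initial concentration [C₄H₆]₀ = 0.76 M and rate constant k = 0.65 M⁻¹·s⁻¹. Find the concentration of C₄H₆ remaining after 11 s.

0.1181 M

Step 1: For a second-order reaction: 1/[C₄H₆] = 1/[C₄H₆]₀ + kt
Step 2: 1/[C₄H₆] = 1/0.76 + 0.65 × 11
Step 3: 1/[C₄H₆] = 1.316 + 7.15 = 8.466
Step 4: [C₄H₆] = 1/8.466 = 0.1181 M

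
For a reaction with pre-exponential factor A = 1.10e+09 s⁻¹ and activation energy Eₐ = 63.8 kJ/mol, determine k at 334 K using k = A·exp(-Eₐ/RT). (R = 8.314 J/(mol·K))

1.16e-01 s⁻¹

Step 1: Use the Arrhenius equation: k = A × exp(-Eₐ/RT)
Step 2: Convert Eₐ to J/mol: 63.8 kJ/mol = 63800 J/mol
Step 3: Calculate the exponent: -Eₐ/(RT) = -63800/(8.314 × 334) = -22.97546
Step 4: k = 1.10e+09 × exp(-22.97546)
Step 5: k = 1.10e+09 × 1.05168e-10 = 1.1568e-01 s⁻¹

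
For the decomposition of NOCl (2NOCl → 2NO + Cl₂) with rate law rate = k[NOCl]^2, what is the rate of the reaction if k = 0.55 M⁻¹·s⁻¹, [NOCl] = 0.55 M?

0.1664 M/s

Step 1: Identify the rate law: rate = k[NOCl]^2
Step 2: Substitute values: rate = 0.55 × (0.55)^2
Step 3: Calculate: rate = 0.55 × 0.3025 = 0.166375 M/s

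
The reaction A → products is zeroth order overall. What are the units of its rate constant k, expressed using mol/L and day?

mol/L·day⁻¹

Step 1: For overall order n, rate = k × (concentration)^n.
Step 2: Rate has units mol/L·day⁻¹; concentration term has units (mol/L)^0.
Step 3: k = rate / (concentration)^n, so units of k = (mol/L)^(1-0)·day⁻¹ = mol/L·day⁻¹.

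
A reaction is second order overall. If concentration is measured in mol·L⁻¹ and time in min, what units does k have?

(mol·L⁻¹)⁻¹·min⁻¹

Step 1: For overall order n, rate = k × (concentration)^n.
Step 2: Rate has units mol·L⁻¹·min⁻¹; concentration term has units (mol·L⁻¹)^2.
Step 3: k = rate / (concentration)^n, so units of k = (mol·L⁻¹)^(1-2)·min⁻¹ = (mol·L⁻¹)⁻¹·min⁻¹.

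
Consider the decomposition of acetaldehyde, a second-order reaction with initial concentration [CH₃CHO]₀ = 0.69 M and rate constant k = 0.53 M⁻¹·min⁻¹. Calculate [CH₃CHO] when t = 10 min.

0.1482 M

Step 1: For a second-order reaction: 1/[CH₃CHO] = 1/[CH₃CHO]₀ + kt
Step 2: 1/[CH₃CHO] = 1/0.69 + 0.53 × 10
Step 3: 1/[CH₃CHO] = 1.449 + 5.3 = 6.749
Step 4: [CH₃CHO] = 1/6.749 = 0.1482 M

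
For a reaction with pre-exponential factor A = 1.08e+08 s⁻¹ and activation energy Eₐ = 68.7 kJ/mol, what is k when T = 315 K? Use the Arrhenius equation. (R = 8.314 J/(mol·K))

4.37e-04 s⁻¹

Step 1: Use the Arrhenius equation: k = A × exp(-Eₐ/RT)
Step 2: Convert Eₐ to J/mol: 68.7 kJ/mol = 68700 J/mol
Step 3: Calculate the exponent: -Eₐ/(RT) = -68700/(8.314 × 315) = -26.23229
Step 4: k = 1.08e+08 × exp(-26.23229)
Step 5: k = 1.08e+08 × 4.05006e-12 = 4.3741e-04 s⁻¹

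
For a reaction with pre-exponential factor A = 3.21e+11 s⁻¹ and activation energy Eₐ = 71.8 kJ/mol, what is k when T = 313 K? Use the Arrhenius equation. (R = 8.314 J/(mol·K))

3.34e-01 s⁻¹

Step 1: Use the Arrhenius equation: k = A × exp(-Eₐ/RT)
Step 2: Convert Eₐ to J/mol: 71.8 kJ/mol = 71800 J/mol
Step 3: Calculate the exponent: -Eₐ/(RT) = -71800/(8.314 × 313) = -27.59117
Step 4: k = 3.21e+11 × exp(-27.59117)
Step 5: k = 3.21e+11 × 1.04066e-12 = 3.3405e-01 s⁻¹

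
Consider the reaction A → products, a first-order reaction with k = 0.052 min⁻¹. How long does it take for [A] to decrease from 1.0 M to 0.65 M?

8.284 min

Step 1: For first-order: t = ln([A]₀/[A])/k
Step 2: t = ln(1.0/0.65)/0.052
Step 3: t = ln(1.538)/0.052
Step 4: t = 0.4308/0.052 = 8.284 min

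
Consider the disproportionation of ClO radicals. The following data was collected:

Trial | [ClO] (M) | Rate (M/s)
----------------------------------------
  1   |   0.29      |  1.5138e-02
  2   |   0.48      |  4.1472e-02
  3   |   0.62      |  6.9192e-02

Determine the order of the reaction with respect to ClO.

second order (2)

Step 1: Compare trials to find order n where rate₂/rate₁ = ([ClO]₂/[ClO]₁)^n
Step 2: rate₂/rate₁ = 4.1472e-02/1.5138e-02 = 2.74
Step 3: [ClO]₂/[ClO]₁ = 0.48/0.29 = 1.655
Step 4: n = ln(2.74)/ln(1.655) = 2.00 ≈ 2
Step 5: The reaction is second order in ClO.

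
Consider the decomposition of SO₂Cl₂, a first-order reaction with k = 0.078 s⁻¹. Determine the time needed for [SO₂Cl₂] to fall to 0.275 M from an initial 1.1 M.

17.77 s

Step 1: For first-order: t = ln([SO₂Cl₂]₀/[SO₂Cl₂])/k
Step 2: t = ln(1.1/0.275)/0.078
Step 3: t = ln(4)/0.078
Step 4: t = 1.386/0.078 = 17.77 s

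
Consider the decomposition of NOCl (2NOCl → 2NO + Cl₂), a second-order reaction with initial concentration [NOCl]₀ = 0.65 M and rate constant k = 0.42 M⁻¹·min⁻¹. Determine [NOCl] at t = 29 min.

0.07289 M

Step 1: For a second-order reaction: 1/[NOCl] = 1/[NOCl]₀ + kt
Step 2: 1/[NOCl] = 1/0.65 + 0.42 × 29
Step 3: 1/[NOCl] = 1.538 + 12.18 = 13.72
Step 4: [NOCl] = 1/13.72 = 0.07289 M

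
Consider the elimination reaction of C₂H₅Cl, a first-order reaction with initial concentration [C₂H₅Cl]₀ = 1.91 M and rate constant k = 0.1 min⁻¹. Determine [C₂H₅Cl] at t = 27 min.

0.1284 M

Step 1: For a first-order reaction: [C₂H₅Cl] = [C₂H₅Cl]₀ × e^(-kt)
Step 2: [C₂H₅Cl] = 1.91 × e^(-0.1 × 27)
Step 3: [C₂H₅Cl] = 1.91 × e^(-2.7)
Step 4: [C₂H₅Cl] = 1.91 × 0.0672055 = 0.1284 M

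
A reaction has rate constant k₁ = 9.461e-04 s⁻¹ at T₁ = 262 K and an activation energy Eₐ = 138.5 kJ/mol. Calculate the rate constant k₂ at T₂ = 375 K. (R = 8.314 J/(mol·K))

1.981e+05 s⁻¹

Step 1: Use the two-temperature Arrhenius form: ln(k₂/k₁) = -Eₐ/R × (1/T₂ - 1/T₁)
Step 2: Convert Eₐ to J/mol: 138.5 kJ/mol = 138500 J/mol
Step 3: 1/T₂ - 1/T₁ = 1/375 - 1/262 = -1.150127e-03 K⁻¹
Step 4: ln(k₂/k₁) = -138500/8.314 × -1.150127e-03 = 19.15956
Step 5: k₂ = k₁ × exp(19.15956) = 9.461e-04 × 2.09359e+08 = 1.981e+05 s⁻¹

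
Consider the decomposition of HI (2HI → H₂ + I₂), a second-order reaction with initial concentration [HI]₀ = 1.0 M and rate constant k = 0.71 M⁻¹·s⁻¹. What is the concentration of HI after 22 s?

0.06017 M

Step 1: For a second-order reaction: 1/[HI] = 1/[HI]₀ + kt
Step 2: 1/[HI] = 1/1.0 + 0.71 × 22
Step 3: 1/[HI] = 1 + 15.62 = 16.62
Step 4: [HI] = 1/16.62 = 0.06017 M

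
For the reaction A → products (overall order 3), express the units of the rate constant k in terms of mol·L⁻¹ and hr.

(mol·L⁻¹)⁻²·hr⁻¹

Step 1: For overall order n, rate = k × (concentration)^n.
Step 2: Rate has units mol·L⁻¹·hr⁻¹; concentration term has units (mol·L⁻¹)^3.
Step 3: k = rate / (concentration)^n, so units of k = (mol·L⁻¹)^(1-3)·hr⁻¹ = (mol·L⁻¹)⁻²·hr⁻¹.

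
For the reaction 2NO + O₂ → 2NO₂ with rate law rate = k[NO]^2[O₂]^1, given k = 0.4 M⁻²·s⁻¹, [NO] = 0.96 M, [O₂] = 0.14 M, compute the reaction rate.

0.05161 M/s

Step 1: The rate law is rate = k[NO]^2[O₂]^1
Step 2: Substitute: rate = 0.4 × (0.96)^2 × (0.14)^1
Step 3: rate = 0.4 × 0.9216 × 0.14 = 0.0516096 M/s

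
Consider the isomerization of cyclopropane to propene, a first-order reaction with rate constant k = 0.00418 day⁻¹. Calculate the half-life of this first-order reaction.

165.8 day

Step 1: For a first-order reaction, t₁/₂ = ln(2)/k
Step 2: t₁/₂ = ln(2)/0.00418
Step 3: t₁/₂ = 0.6931/0.00418 = 165.8 day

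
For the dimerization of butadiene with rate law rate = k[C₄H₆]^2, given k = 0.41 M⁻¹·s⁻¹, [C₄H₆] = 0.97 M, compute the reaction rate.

0.3858 M/s

Step 1: Identify the rate law: rate = k[C₄H₆]^2
Step 2: Substitute values: rate = 0.41 × (0.97)^2
Step 3: Calculate: rate = 0.41 × 0.9409 = 0.385769 M/s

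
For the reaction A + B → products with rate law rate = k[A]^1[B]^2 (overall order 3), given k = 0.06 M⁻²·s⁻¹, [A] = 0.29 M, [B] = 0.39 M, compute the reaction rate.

0.002647 M/s

Step 1: The rate law is rate = k[A]^1[B]^2, overall order = 1+2 = 3
Step 2: Substitute values: rate = 0.06 × (0.29)^1 × (0.39)^2
Step 3: rate = 0.06 × 0.29 × 0.1521 = 0.00264654 M/s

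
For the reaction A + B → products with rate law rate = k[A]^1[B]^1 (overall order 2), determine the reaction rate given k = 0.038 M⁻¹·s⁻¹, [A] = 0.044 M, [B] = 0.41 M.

0.0006855 M/s

Step 1: The rate law is rate = k[A]^1[B]^1, overall order = 1+1 = 2
Step 2: Substitute values: rate = 0.038 × (0.044)^1 × (0.41)^1
Step 3: rate = 0.038 × 0.044 × 0.41 = 0.00068552 M/s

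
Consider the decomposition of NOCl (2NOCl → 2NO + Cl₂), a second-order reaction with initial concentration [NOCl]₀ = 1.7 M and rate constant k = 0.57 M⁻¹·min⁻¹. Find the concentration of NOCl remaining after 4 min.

0.3486 M

Step 1: For a second-order reaction: 1/[NOCl] = 1/[NOCl]₀ + kt
Step 2: 1/[NOCl] = 1/1.7 + 0.57 × 4
Step 3: 1/[NOCl] = 0.5882 + 2.28 = 2.868
Step 4: [NOCl] = 1/2.868 = 0.3486 M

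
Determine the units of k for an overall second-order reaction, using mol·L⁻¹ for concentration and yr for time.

(mol·L⁻¹)⁻¹·yr⁻¹

Step 1: For overall order n, rate = k × (concentration)^n.
Step 2: Rate has units mol·L⁻¹·yr⁻¹; concentration term has units (mol·L⁻¹)^2.
Step 3: k = rate / (concentration)^n, so units of k = (mol·L⁻¹)^(1-2)·yr⁻¹ = (mol·L⁻¹)⁻¹·yr⁻¹.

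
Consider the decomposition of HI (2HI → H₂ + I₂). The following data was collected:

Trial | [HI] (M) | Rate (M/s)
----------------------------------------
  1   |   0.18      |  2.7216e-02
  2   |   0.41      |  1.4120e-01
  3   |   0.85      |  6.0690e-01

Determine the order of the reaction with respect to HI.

second order (2)

Step 1: Compare trials to find order n where rate₂/rate₁ = ([HI]₂/[HI]₁)^n
Step 2: rate₂/rate₁ = 1.4120e-01/2.7216e-02 = 5.188
Step 3: [HI]₂/[HI]₁ = 0.41/0.18 = 2.278
Step 4: n = ln(5.188)/ln(2.278) = 2.00 ≈ 2
Step 5: The reaction is second order in HI.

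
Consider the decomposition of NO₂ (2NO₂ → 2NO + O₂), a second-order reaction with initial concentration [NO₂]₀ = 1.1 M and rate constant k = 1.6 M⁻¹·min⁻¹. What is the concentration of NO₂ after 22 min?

0.02769 M

Step 1: For a second-order reaction: 1/[NO₂] = 1/[NO₂]₀ + kt
Step 2: 1/[NO₂] = 1/1.1 + 1.6 × 22
Step 3: 1/[NO₂] = 0.9091 + 35.2 = 36.11
Step 4: [NO₂] = 1/36.11 = 0.02769 M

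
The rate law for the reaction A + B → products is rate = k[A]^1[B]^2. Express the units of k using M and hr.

M⁻²·hr⁻¹

Step 1: Overall order = 1 + 2 = 3.
Step 2: rate has units M·hr⁻¹; [A]^1[B]^2 has units M^3.
Step 3: k = rate/([A]^1[B]^2), so units of k = M^(1-3)·hr⁻¹ = M⁻²·hr⁻¹.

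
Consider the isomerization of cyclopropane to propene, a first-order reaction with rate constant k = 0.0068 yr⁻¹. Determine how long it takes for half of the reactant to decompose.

101.9 yr

Step 1: For a first-order reaction, t₁/₂ = ln(2)/k
Step 2: t₁/₂ = ln(2)/0.0068
Step 3: t₁/₂ = 0.6931/0.0068 = 101.9 yr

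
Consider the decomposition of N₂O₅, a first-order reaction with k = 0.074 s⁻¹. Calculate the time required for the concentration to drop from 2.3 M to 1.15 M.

9.367 s

Step 1: For first-order: t = ln([N₂O₅]₀/[N₂O₅])/k
Step 2: t = ln(2.3/1.15)/0.074
Step 3: t = ln(2)/0.074
Step 4: t = 0.6931/0.074 = 9.367 s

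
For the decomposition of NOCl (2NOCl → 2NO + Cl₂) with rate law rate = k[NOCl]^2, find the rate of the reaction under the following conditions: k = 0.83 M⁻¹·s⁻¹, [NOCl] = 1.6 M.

2.125 M/s

Step 1: Identify the rate law: rate = k[NOCl]^2
Step 2: Substitute values: rate = 0.83 × (1.6)^2
Step 3: Calculate: rate = 0.83 × 2.56 = 2.1248 M/s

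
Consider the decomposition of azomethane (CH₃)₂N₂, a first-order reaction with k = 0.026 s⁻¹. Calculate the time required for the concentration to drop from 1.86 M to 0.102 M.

111.7 s

Step 1: For first-order: t = ln([azomethane]₀/[azomethane])/k
Step 2: t = ln(1.86/0.102)/0.026
Step 3: t = ln(18.24)/0.026
Step 4: t = 2.903/0.026 = 111.7 s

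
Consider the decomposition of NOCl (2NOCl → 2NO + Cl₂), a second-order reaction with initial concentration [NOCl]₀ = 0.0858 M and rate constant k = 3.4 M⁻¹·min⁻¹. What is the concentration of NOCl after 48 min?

0.005719 M

Step 1: For a second-order reaction: 1/[NOCl] = 1/[NOCl]₀ + kt
Step 2: 1/[NOCl] = 1/0.0858 + 3.4 × 48
Step 3: 1/[NOCl] = 11.66 + 163.2 = 174.9
Step 4: [NOCl] = 1/174.9 = 0.005719 M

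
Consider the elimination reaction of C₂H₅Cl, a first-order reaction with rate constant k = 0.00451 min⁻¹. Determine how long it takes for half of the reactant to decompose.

153.7 min

Step 1: For a first-order reaction, t₁/₂ = ln(2)/k
Step 2: t₁/₂ = ln(2)/0.00451
Step 3: t₁/₂ = 0.6931/0.00451 = 153.7 min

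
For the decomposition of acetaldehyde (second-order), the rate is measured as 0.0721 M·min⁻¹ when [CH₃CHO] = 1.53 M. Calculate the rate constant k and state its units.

0.0308 M⁻¹·min⁻¹

Step 1: rate = k[CH₃CHO]^2, so k = rate / [CH₃CHO]^2.
Step 2: k = 0.0721 / (1.53)^2 = 0.0721 / 2.341.
Step 3: k = 0.0308 M⁻¹·min⁻¹.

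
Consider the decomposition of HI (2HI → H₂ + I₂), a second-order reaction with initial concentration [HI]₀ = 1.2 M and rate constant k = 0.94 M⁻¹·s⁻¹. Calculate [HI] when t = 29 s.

0.0356 M

Step 1: For a second-order reaction: 1/[HI] = 1/[HI]₀ + kt
Step 2: 1/[HI] = 1/1.2 + 0.94 × 29
Step 3: 1/[HI] = 0.8333 + 27.26 = 28.09
Step 4: [HI] = 1/28.09 = 0.0356 M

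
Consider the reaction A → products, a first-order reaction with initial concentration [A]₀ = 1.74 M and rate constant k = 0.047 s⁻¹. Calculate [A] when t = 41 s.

0.2533 M

Step 1: For a first-order reaction: [A] = [A]₀ × e^(-kt)
Step 2: [A] = 1.74 × e^(-0.047 × 41)
Step 3: [A] = 1.74 × e^(-1.927)
Step 4: [A] = 1.74 × 0.145584 = 0.2533 M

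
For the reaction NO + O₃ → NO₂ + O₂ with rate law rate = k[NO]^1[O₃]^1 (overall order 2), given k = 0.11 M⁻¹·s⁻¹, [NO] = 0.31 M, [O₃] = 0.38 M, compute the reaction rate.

0.01296 M/s

Step 1: The rate law is rate = k[NO]^1[O₃]^1, overall order = 1+1 = 2
Step 2: Substitute values: rate = 0.11 × (0.31)^1 × (0.38)^1
Step 3: rate = 0.11 × 0.31 × 0.38 = 0.012958 M/s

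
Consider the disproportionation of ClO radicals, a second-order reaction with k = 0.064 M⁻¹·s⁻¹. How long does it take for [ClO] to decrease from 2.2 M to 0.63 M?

17.7 s

Step 1: For second-order: t = (1/[ClO] - 1/[ClO]₀)/k
Step 2: t = (1/0.63 - 1/2.2)/0.064
Step 3: t = (1.587 - 0.4545)/0.064
Step 4: t = 1.133/0.064 = 17.7 s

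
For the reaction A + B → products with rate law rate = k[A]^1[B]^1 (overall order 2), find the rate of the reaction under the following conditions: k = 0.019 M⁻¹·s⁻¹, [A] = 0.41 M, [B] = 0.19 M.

0.00148 M/s

Step 1: The rate law is rate = k[A]^1[B]^1, overall order = 1+1 = 2
Step 2: Substitute values: rate = 0.019 × (0.41)^1 × (0.19)^1
Step 3: rate = 0.019 × 0.41 × 0.19 = 0.0014801 M/s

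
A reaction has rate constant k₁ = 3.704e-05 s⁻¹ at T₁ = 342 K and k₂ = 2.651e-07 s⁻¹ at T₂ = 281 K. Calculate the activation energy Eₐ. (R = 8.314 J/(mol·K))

64.7 kJ/mol

Step 1: Use the two-temperature Arrhenius form: ln(k₂/k₁) = -Eₐ/R × (1/T₂ - 1/T₁)
Step 2: ln(k₂/k₁) = ln(2.651e-07/3.704e-05) = ln(0.00715713) = -4.93965
Step 3: 1/T₂ - 1/T₁ = 1/281 - 1/342 = 6.347423e-04 K⁻¹
Step 4: Eₐ = -R × ln(k₂/k₁) / (1/T₂ - 1/T₁) = -8.314 × -4.93965 / 6.347423e-04
Step 5: Eₐ = 6.4701e+04 J/mol = 64.7 kJ/mol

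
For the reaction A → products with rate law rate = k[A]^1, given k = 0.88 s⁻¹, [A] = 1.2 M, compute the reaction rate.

1.056 M/s

Step 1: Identify the rate law: rate = k[A]^1
Step 2: Substitute values: rate = 0.88 × (1.2)^1
Step 3: Calculate: rate = 0.88 × 1.2 = 1.056 M/s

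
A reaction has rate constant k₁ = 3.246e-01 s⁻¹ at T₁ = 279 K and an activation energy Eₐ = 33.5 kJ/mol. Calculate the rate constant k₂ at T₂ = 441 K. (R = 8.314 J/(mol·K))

6.537e+01 s⁻¹

Step 1: Use the two-temperature Arrhenius form: ln(k₂/k₁) = -Eₐ/R × (1/T₂ - 1/T₁)
Step 2: Convert Eₐ to J/mol: 33.5 kJ/mol = 33500 J/mol
Step 3: 1/T₂ - 1/T₁ = 1/441 - 1/279 = -1.316656e-03 K⁻¹
Step 4: ln(k₂/k₁) = -33500/8.314 × -1.316656e-03 = 5.30527
Step 5: k₂ = k₁ × exp(5.30527) = 3.246e-01 × 2.01395e+02 = 6.537e+01 s⁻¹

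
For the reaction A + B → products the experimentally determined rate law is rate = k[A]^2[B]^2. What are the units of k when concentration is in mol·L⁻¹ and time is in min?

(mol·L⁻¹)⁻³·min⁻¹

Step 1: Overall order = 2 + 2 = 4.
Step 2: rate has units mol·L⁻¹·min⁻¹; [A]^2[B]^2 has units (mol·L⁻¹)^4.
Step 3: k = rate/([A]^2[B]^2), so units of k = (mol·L⁻¹)^(1-4)·min⁻¹ = (mol·L⁻¹)⁻³·min⁻¹.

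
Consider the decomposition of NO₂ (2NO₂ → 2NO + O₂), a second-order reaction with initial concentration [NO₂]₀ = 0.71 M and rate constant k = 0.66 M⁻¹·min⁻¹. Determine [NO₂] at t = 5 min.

0.2124 M

Step 1: For a second-order reaction: 1/[NO₂] = 1/[NO₂]₀ + kt
Step 2: 1/[NO₂] = 1/0.71 + 0.66 × 5
Step 3: 1/[NO₂] = 1.408 + 3.3 = 4.708
Step 4: [NO₂] = 1/4.708 = 0.2124 M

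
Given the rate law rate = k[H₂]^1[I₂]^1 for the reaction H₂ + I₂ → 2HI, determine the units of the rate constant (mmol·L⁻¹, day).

(mmol·L⁻¹)⁻¹·day⁻¹

Step 1: Overall order = 1 + 1 = 2.
Step 2: rate has units mmol·L⁻¹·day⁻¹; [H₂]^1[I₂]^1 has units (mmol·L⁻¹)^2.
Step 3: k = rate/([H₂]^1[I₂]^1), so units of k = (mmol·L⁻¹)^(1-2)·day⁻¹ = (mmol·L⁻¹)⁻¹·day⁻¹.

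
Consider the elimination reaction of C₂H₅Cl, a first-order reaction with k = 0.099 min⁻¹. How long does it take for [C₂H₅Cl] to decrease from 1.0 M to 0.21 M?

15.76 min

Step 1: For first-order: t = ln([C₂H₅Cl]₀/[C₂H₅Cl])/k
Step 2: t = ln(1.0/0.21)/0.099
Step 3: t = ln(4.762)/0.099
Step 4: t = 1.561/0.099 = 15.76 min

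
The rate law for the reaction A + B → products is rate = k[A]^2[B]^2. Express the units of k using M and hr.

M⁻³·hr⁻¹

Step 1: Overall order = 2 + 2 = 4.
Step 2: rate has units M·hr⁻¹; [A]^2[B]^2 has units M^4.
Step 3: k = rate/([A]^2[B]^2), so units of k = M^(1-4)·hr⁻¹ = M⁻³·hr⁻¹.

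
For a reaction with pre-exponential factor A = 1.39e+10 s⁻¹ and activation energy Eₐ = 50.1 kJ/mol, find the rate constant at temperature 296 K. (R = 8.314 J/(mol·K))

2.00e+01 s⁻¹

Step 1: Use the Arrhenius equation: k = A × exp(-Eₐ/RT)
Step 2: Convert Eₐ to J/mol: 50.1 kJ/mol = 50100 J/mol
Step 3: Calculate the exponent: -Eₐ/(RT) = -50100/(8.314 × 296) = -20.35804
Step 4: k = 1.39e+10 × exp(-20.35804)
Step 5: k = 1.39e+10 × 1.44084e-09 = 2.0028e+01 s⁻¹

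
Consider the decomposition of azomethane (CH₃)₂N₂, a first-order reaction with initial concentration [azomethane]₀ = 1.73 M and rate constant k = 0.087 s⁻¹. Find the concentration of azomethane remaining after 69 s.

0.004275 M

Step 1: For a first-order reaction: [azomethane] = [azomethane]₀ × e^(-kt)
Step 2: [azomethane] = 1.73 × e^(-0.087 × 69)
Step 3: [azomethane] = 1.73 × e^(-6.003)
Step 4: [azomethane] = 1.73 × 0.00247133 = 0.004275 M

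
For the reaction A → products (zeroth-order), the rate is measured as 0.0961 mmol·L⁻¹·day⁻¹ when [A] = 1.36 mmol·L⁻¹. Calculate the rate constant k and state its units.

0.0961 mmol·L⁻¹·day⁻¹

Step 1: For a zeroth-order reaction, rate = k (independent of concentration).
Step 2: k = rate = 0.0961 mmol·L⁻¹·day⁻¹.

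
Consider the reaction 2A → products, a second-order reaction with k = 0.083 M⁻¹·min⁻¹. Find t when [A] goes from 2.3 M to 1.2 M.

4.802 min

Step 1: For second-order: t = (1/[A] - 1/[A]₀)/k
Step 2: t = (1/1.2 - 1/2.3)/0.083
Step 3: t = (0.8333 - 0.4348)/0.083
Step 4: t = 0.3986/0.083 = 4.802 min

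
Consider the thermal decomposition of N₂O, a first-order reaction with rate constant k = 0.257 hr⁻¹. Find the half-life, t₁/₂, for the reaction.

2.697 hr

Step 1: For a first-order reaction, t₁/₂ = ln(2)/k
Step 2: t₁/₂ = ln(2)/0.257
Step 3: t₁/₂ = 0.6931/0.257 = 2.697 hr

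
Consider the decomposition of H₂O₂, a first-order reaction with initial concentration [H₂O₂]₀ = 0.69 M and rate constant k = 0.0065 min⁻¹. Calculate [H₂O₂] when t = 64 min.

0.4552 M

Step 1: For a first-order reaction: [H₂O₂] = [H₂O₂]₀ × e^(-kt)
Step 2: [H₂O₂] = 0.69 × e^(-0.0065 × 64)
Step 3: [H₂O₂] = 0.69 × e^(-0.416)
Step 4: [H₂O₂] = 0.69 × 0.65968 = 0.4552 M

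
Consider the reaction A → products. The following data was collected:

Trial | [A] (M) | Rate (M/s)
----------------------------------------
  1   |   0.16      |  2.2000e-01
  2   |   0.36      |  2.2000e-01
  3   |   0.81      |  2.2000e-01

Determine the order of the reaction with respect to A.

zeroth order (0)

Step 1: Compare trials - when concentration changes, rate stays constant.
Step 2: rate₂/rate₁ = 2.2000e-01/2.2000e-01 = 1
Step 3: [A]₂/[A]₁ = 0.36/0.16 = 2.25
Step 4: Since rate ratio ≈ (conc ratio)^0, the reaction is zeroth order.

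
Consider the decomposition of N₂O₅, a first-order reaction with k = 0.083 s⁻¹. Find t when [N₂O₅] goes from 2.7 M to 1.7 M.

5.574 s

Step 1: For first-order: t = ln([N₂O₅]₀/[N₂O₅])/k
Step 2: t = ln(2.7/1.7)/0.083
Step 3: t = ln(1.588)/0.083
Step 4: t = 0.4626/0.083 = 5.574 s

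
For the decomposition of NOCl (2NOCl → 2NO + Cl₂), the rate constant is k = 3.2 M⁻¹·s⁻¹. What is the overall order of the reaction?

second order (2)

Step 1: The units of k for an nth-order reaction are (concentration)^(1-n)·(time)⁻¹.
Step 2: Here k has units M⁻¹·s⁻¹, so the concentration exponent is -1.
Step 3: 1 - n = -1 ⇒ n = 2. The reaction is second order.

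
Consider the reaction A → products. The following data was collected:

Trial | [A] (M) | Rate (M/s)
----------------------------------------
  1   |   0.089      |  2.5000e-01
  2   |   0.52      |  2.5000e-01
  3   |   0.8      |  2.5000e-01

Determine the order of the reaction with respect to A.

zeroth order (0)

Step 1: Compare trials - when concentration changes, rate stays constant.
Step 2: rate₂/rate₁ = 2.5000e-01/2.5000e-01 = 1
Step 3: [A]₂/[A]₁ = 0.52/0.089 = 5.843
Step 4: Since rate ratio ≈ (conc ratio)^0, the reaction is zeroth order.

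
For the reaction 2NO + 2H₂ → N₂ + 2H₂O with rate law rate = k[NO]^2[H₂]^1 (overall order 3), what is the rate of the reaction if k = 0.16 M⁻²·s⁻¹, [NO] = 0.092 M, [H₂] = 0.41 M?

0.0005552 M/s

Step 1: The rate law is rate = k[NO]^2[H₂]^1, overall order = 2+1 = 3
Step 2: Substitute values: rate = 0.16 × (0.092)^2 × (0.41)^1
Step 3: rate = 0.16 × 0.008464 × 0.41 = 0.000555238 M/s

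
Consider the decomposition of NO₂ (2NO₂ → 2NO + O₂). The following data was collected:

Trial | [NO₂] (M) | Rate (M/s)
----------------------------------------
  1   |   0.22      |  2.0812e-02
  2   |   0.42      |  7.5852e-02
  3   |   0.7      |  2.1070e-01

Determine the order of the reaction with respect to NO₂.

second order (2)

Step 1: Compare trials to find order n where rate₂/rate₁ = ([NO₂]₂/[NO₂]₁)^n
Step 2: rate₂/rate₁ = 7.5852e-02/2.0812e-02 = 3.645
Step 3: [NO₂]₂/[NO₂]₁ = 0.42/0.22 = 1.909
Step 4: n = ln(3.645)/ln(1.909) = 2.00 ≈ 2
Step 5: The reaction is second order in NO₂.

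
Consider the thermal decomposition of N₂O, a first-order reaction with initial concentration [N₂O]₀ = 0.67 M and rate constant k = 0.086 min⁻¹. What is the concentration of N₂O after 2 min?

0.5641 M

Step 1: For a first-order reaction: [N₂O] = [N₂O]₀ × e^(-kt)
Step 2: [N₂O] = 0.67 × e^(-0.086 × 2)
Step 3: [N₂O] = 0.67 × e^(-0.172)
Step 4: [N₂O] = 0.67 × 0.841979 = 0.5641 M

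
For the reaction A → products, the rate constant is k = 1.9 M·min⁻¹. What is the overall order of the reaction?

zeroth order (0)

Step 1: The units of k for an nth-order reaction are (concentration)^(1-n)·(time)⁻¹.
Step 2: Here k has units M·min⁻¹, so the concentration exponent is 1.
Step 3: 1 - n = 1 ⇒ n = 0. The reaction is zeroth order.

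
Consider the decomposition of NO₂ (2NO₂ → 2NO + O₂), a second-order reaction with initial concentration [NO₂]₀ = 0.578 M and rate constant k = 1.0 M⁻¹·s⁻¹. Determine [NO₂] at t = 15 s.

0.05977 M

Step 1: For a second-order reaction: 1/[NO₂] = 1/[NO₂]₀ + kt
Step 2: 1/[NO₂] = 1/0.578 + 1.0 × 15
Step 3: 1/[NO₂] = 1.73 + 15 = 16.73
Step 4: [NO₂] = 1/16.73 = 0.05977 M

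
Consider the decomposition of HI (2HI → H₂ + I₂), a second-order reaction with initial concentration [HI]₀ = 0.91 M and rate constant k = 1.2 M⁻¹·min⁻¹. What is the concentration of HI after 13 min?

0.05988 M

Step 1: For a second-order reaction: 1/[HI] = 1/[HI]₀ + kt
Step 2: 1/[HI] = 1/0.91 + 1.2 × 13
Step 3: 1/[HI] = 1.099 + 15.6 = 16.7
Step 4: [HI] = 1/16.7 = 0.05988 M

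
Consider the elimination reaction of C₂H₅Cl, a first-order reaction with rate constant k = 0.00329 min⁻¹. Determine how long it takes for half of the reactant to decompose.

210.7 min

Step 1: For a first-order reaction, t₁/₂ = ln(2)/k
Step 2: t₁/₂ = ln(2)/0.00329
Step 3: t₁/₂ = 0.6931/0.00329 = 210.7 min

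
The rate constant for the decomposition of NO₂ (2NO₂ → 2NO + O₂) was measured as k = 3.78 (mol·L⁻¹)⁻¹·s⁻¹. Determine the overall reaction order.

second order (2)

Step 1: The units of k for an nth-order reaction are (concentration)^(1-n)·(time)⁻¹.
Step 2: Here k has units (mol·L⁻¹)⁻¹·s⁻¹, so the concentration exponent is -1.
Step 3: 1 - n = -1 ⇒ n = 2. The reaction is second order.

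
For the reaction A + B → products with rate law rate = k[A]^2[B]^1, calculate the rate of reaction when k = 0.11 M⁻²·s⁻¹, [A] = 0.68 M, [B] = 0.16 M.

0.008138 M/s

Step 1: The rate law is rate = k[A]^2[B]^1
Step 2: Substitute: rate = 0.11 × (0.68)^2 × (0.16)^1
Step 3: rate = 0.11 × 0.4624 × 0.16 = 0.00813824 M/s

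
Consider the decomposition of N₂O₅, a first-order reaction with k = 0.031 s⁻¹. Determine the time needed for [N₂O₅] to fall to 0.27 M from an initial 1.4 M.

53.09 s

Step 1: For first-order: t = ln([N₂O₅]₀/[N₂O₅])/k
Step 2: t = ln(1.4/0.27)/0.031
Step 3: t = ln(5.185)/0.031
Step 4: t = 1.646/0.031 = 53.09 s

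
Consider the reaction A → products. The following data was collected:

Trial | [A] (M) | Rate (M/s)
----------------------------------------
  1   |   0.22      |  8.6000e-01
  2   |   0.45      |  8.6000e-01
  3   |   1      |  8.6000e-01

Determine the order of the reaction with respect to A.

zeroth order (0)

Step 1: Compare trials - when concentration changes, rate stays constant.
Step 2: rate₂/rate₁ = 8.6000e-01/8.6000e-01 = 1
Step 3: [A]₂/[A]₁ = 0.45/0.22 = 2.045
Step 4: Since rate ratio ≈ (conc ratio)^0, the reaction is zeroth order.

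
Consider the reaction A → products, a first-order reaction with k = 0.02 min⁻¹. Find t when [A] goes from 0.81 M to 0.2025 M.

69.31 min

Step 1: For first-order: t = ln([A]₀/[A])/k
Step 2: t = ln(0.81/0.2025)/0.02
Step 3: t = ln(4)/0.02
Step 4: t = 1.386/0.02 = 69.31 min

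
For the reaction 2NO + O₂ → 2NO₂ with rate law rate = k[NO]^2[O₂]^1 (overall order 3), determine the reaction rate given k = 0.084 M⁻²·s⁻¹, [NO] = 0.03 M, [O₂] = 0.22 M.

1.663e-05 M/s

Step 1: The rate law is rate = k[NO]^2[O₂]^1, overall order = 2+1 = 3
Step 2: Substitute values: rate = 0.084 × (0.03)^2 × (0.22)^1
Step 3: rate = 0.084 × 0.0009 × 0.22 = 1.6632e-05 M/s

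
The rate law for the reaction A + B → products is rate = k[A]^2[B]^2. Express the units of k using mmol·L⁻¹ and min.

(mmol·L⁻¹)⁻³·min⁻¹

Step 1: Overall order = 2 + 2 = 4.
Step 2: rate has units mmol·L⁻¹·min⁻¹; [A]^2[B]^2 has units (mmol·L⁻¹)^4.
Step 3: k = rate/([A]^2[B]^2), so units of k = (mmol·L⁻¹)^(1-4)·min⁻¹ = (mmol·L⁻¹)⁻³·min⁻¹.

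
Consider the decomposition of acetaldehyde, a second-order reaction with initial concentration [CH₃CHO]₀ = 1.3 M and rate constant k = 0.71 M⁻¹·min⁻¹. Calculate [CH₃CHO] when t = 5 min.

0.2315 M

Step 1: For a second-order reaction: 1/[CH₃CHO] = 1/[CH₃CHO]₀ + kt
Step 2: 1/[CH₃CHO] = 1/1.3 + 0.71 × 5
Step 3: 1/[CH₃CHO] = 0.7692 + 3.55 = 4.319
Step 4: [CH₃CHO] = 1/4.319 = 0.2315 M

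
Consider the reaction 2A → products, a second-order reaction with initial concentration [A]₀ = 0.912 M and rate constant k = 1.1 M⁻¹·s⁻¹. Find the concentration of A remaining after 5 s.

0.1516 M

Step 1: For a second-order reaction: 1/[A] = 1/[A]₀ + kt
Step 2: 1/[A] = 1/0.912 + 1.1 × 5
Step 3: 1/[A] = 1.096 + 5.5 = 6.596
Step 4: [A] = 1/6.596 = 0.1516 M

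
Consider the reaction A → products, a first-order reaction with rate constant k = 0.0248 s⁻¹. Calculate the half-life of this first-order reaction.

27.95 s

Step 1: For a first-order reaction, t₁/₂ = ln(2)/k
Step 2: t₁/₂ = ln(2)/0.0248
Step 3: t₁/₂ = 0.6931/0.0248 = 27.95 s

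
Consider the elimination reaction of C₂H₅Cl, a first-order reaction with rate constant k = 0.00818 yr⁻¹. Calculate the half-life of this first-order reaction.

84.74 yr

Step 1: For a first-order reaction, t₁/₂ = ln(2)/k
Step 2: t₁/₂ = ln(2)/0.00818
Step 3: t₁/₂ = 0.6931/0.00818 = 84.74 yr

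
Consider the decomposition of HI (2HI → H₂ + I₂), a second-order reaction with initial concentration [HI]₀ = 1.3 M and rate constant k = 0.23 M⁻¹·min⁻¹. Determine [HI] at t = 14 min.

0.2507 M

Step 1: For a second-order reaction: 1/[HI] = 1/[HI]₀ + kt
Step 2: 1/[HI] = 1/1.3 + 0.23 × 14
Step 3: 1/[HI] = 0.7692 + 3.22 = 3.989
Step 4: [HI] = 1/3.989 = 0.2507 M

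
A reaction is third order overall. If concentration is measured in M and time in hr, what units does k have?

M⁻²·hr⁻¹

Step 1: For overall order n, rate = k × (concentration)^n.
Step 2: Rate has units M·hr⁻¹; concentration term has units M^3.
Step 3: k = rate / (concentration)^n, so units of k = M^(1-3)·hr⁻¹ = M⁻²·hr⁻¹.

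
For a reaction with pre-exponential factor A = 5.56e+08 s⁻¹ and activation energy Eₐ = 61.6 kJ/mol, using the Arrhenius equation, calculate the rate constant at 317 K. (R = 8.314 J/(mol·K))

3.93e-02 s⁻¹

Step 1: Use the Arrhenius equation: k = A × exp(-Eₐ/RT)
Step 2: Convert Eₐ to J/mol: 61.6 kJ/mol = 61600 J/mol
Step 3: Calculate the exponent: -Eₐ/(RT) = -61600/(8.314 × 317) = -23.37284
Step 4: k = 5.56e+08 × exp(-23.37284)
Step 5: k = 5.56e+08 × 7.06813e-11 = 3.9299e-02 s⁻¹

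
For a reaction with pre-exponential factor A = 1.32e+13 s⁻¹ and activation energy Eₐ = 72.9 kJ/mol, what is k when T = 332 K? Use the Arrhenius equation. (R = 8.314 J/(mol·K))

4.47e+01 s⁻¹

Step 1: Use the Arrhenius equation: k = A × exp(-Eₐ/RT)
Step 2: Convert Eₐ to J/mol: 72.9 kJ/mol = 72900 J/mol
Step 3: Calculate the exponent: -Eₐ/(RT) = -72900/(8.314 × 332) = -26.41067
Step 4: k = 1.32e+13 × exp(-26.41067)
Step 5: k = 1.32e+13 × 3.38838e-12 = 4.4727e+01 s⁻¹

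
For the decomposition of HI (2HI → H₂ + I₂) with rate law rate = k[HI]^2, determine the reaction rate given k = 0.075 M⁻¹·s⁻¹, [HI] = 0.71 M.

0.03781 M/s

Step 1: Identify the rate law: rate = k[HI]^2
Step 2: Substitute values: rate = 0.075 × (0.71)^2
Step 3: Calculate: rate = 0.075 × 0.5041 = 0.0378075 M/s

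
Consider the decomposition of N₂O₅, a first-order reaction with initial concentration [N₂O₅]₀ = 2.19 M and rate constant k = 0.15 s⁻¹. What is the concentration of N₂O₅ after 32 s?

0.01802 M

Step 1: For a first-order reaction: [N₂O₅] = [N₂O₅]₀ × e^(-kt)
Step 2: [N₂O₅] = 2.19 × e^(-0.15 × 32)
Step 3: [N₂O₅] = 2.19 × e^(-4.8)
Step 4: [N₂O₅] = 2.19 × 0.00822975 = 0.01802 M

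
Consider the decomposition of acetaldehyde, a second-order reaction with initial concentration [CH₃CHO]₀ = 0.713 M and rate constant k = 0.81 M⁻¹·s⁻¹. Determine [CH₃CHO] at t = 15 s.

0.07379 M

Step 1: For a second-order reaction: 1/[CH₃CHO] = 1/[CH₃CHO]₀ + kt
Step 2: 1/[CH₃CHO] = 1/0.713 + 0.81 × 15
Step 3: 1/[CH₃CHO] = 1.403 + 12.15 = 13.55
Step 4: [CH₃CHO] = 1/13.55 = 0.07379 M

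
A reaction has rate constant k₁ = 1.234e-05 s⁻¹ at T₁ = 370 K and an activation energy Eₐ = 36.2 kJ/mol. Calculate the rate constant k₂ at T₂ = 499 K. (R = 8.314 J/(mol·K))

2.585e-04 s⁻¹

Step 1: Use the two-temperature Arrhenius form: ln(k₂/k₁) = -Eₐ/R × (1/T₂ - 1/T₁)
Step 2: Convert Eₐ to J/mol: 36.2 kJ/mol = 36200 J/mol
Step 3: 1/T₂ - 1/T₁ = 1/499 - 1/370 = -6.986947e-04 K⁻¹
Step 4: ln(k₂/k₁) = -36200/8.314 × -6.986947e-04 = 3.04219
Step 5: k₂ = k₁ × exp(3.04219) = 1.234e-05 × 2.09511e+01 = 2.585e-04 s⁻¹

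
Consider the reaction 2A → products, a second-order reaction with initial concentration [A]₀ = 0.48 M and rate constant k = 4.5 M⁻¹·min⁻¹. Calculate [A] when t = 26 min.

0.008397 M

Step 1: For a second-order reaction: 1/[A] = 1/[A]₀ + kt
Step 2: 1/[A] = 1/0.48 + 4.5 × 26
Step 3: 1/[A] = 2.083 + 117 = 119.1
Step 4: [A] = 1/119.1 = 0.008397 M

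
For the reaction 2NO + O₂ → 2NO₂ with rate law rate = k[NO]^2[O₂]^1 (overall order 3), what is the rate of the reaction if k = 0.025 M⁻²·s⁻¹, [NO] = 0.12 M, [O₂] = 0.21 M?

7.56e-05 M/s

Step 1: The rate law is rate = k[NO]^2[O₂]^1, overall order = 2+1 = 3
Step 2: Substitute values: rate = 0.025 × (0.12)^2 × (0.21)^1
Step 3: rate = 0.025 × 0.0144 × 0.21 = 7.56e-05 M/s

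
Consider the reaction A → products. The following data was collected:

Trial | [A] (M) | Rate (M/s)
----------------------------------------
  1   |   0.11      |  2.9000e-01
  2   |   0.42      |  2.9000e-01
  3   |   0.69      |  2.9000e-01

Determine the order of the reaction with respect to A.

zeroth order (0)

Step 1: Compare trials - when concentration changes, rate stays constant.
Step 2: rate₂/rate₁ = 2.9000e-01/2.9000e-01 = 1
Step 3: [A]₂/[A]₁ = 0.42/0.11 = 3.818
Step 4: Since rate ratio ≈ (conc ratio)^0, the reaction is zeroth order.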